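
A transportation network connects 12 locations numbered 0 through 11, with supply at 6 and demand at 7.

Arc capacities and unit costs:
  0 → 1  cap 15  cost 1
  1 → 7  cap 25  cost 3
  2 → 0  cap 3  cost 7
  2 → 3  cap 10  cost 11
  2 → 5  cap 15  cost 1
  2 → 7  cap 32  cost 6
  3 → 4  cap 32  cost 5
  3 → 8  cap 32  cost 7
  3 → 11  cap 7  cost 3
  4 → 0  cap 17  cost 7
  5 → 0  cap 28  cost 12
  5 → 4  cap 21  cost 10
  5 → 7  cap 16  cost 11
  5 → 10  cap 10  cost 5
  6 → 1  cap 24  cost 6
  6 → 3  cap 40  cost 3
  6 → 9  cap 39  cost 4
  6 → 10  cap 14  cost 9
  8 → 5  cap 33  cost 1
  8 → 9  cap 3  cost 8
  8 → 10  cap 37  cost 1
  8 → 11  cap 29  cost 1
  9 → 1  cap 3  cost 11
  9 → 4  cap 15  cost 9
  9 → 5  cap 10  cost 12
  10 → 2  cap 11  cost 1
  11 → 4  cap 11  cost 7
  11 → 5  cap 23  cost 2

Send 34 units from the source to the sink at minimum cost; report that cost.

shortest-cost path #1: 6→1→7 push 24 @ unit cost 9 (adds 216)
shortest-cost path #2: 6→10→2→7 push 10 @ unit cost 16 (adds 160)
total cost = 376

Minimum cost for 34 units: 376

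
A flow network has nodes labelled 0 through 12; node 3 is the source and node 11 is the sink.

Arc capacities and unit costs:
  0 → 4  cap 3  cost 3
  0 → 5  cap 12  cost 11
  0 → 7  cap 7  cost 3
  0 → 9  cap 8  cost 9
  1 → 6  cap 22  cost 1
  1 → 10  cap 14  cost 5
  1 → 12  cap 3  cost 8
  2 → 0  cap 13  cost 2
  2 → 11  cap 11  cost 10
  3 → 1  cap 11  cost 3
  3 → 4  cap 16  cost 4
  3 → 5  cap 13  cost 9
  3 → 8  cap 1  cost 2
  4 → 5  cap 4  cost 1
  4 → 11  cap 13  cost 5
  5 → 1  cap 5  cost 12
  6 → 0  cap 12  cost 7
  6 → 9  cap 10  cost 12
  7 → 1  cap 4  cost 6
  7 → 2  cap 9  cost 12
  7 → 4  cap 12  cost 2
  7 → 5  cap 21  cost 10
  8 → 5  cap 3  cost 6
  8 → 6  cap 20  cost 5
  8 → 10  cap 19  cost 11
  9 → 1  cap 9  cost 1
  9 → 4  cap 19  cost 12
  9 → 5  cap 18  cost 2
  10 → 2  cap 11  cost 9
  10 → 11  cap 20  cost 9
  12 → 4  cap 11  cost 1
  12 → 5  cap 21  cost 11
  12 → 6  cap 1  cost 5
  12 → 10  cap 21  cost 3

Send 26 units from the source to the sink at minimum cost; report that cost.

Minimum cost for 26 units: 357

shortest-cost path #1: 3→4→11 push 13 @ unit cost 9 (adds 117)
shortest-cost path #2: 3→1→10→11 push 11 @ unit cost 17 (adds 187)
shortest-cost path #3: 3→8→10→11 push 1 @ unit cost 22 (adds 22)
shortest-cost path #4: 3→4→5→1→10→11 push 1 @ unit cost 31 (adds 31)
total cost = 357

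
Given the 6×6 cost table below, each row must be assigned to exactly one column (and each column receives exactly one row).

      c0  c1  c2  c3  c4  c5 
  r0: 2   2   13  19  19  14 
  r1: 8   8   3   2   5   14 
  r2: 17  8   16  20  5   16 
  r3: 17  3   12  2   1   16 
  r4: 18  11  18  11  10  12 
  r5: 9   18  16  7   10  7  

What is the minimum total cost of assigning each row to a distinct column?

Minimum assignment cost: 30

optimal assignment: row0→col0 (cost 2), row1→col2 (cost 3), row2→col4 (cost 5), row3→col3 (cost 2), row4→col1 (cost 11), row5→col5 (cost 7)
total = 2 + 3 + 5 + 2 + 11 + 7 = 30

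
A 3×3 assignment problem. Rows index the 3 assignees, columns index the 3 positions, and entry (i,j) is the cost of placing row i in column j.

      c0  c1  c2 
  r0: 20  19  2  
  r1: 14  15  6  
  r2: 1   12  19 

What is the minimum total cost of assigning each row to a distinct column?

Minimum assignment cost: 18

optimal assignment: row0→col2 (cost 2), row1→col1 (cost 15), row2→col0 (cost 1)
total = 2 + 15 + 1 = 18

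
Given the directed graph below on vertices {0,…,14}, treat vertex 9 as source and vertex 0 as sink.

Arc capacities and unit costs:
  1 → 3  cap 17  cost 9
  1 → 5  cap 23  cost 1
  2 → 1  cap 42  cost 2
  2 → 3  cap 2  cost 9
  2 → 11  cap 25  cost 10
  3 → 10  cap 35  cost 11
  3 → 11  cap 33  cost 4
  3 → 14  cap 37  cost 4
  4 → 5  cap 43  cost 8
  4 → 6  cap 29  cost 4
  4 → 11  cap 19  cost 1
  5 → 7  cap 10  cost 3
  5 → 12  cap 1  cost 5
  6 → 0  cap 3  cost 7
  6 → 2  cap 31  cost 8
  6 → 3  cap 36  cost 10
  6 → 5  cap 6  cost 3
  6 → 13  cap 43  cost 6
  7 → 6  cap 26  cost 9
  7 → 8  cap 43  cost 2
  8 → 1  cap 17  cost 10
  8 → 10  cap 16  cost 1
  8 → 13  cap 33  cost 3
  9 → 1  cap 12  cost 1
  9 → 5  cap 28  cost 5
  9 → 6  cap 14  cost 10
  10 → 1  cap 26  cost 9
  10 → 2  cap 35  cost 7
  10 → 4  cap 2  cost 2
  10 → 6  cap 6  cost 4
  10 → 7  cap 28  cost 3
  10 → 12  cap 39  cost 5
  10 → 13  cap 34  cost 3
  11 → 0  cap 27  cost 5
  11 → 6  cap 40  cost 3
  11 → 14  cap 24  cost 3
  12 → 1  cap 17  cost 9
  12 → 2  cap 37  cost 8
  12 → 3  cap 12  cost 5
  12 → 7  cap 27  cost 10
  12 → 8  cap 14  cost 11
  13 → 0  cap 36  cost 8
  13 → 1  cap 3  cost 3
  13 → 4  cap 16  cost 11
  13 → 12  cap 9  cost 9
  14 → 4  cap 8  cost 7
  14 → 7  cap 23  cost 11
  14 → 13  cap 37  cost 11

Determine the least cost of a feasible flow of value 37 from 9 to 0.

shortest-cost path #1: 9→1→5→7→8→10→4→11→0 push 2 @ unit cost 16 (adds 32)
shortest-cost path #2: 9→6→0 push 3 @ unit cost 17 (adds 51)
shortest-cost path #3: 9→1→5→7→8→13→0 push 8 @ unit cost 18 (adds 144)
shortest-cost path #4: 9→1→3→11→0 push 2 @ unit cost 19 (adds 38)
shortest-cost path #5: 9→5→1→3→11→0 push 10 @ unit cost 22 (adds 220)
shortest-cost path #6: 9→6→13→0 push 11 @ unit cost 24 (adds 264)
shortest-cost path #7: 9→5→12→3→11→0 push 1 @ unit cost 24 (adds 24)
total cost = 773

Minimum cost for 37 units: 773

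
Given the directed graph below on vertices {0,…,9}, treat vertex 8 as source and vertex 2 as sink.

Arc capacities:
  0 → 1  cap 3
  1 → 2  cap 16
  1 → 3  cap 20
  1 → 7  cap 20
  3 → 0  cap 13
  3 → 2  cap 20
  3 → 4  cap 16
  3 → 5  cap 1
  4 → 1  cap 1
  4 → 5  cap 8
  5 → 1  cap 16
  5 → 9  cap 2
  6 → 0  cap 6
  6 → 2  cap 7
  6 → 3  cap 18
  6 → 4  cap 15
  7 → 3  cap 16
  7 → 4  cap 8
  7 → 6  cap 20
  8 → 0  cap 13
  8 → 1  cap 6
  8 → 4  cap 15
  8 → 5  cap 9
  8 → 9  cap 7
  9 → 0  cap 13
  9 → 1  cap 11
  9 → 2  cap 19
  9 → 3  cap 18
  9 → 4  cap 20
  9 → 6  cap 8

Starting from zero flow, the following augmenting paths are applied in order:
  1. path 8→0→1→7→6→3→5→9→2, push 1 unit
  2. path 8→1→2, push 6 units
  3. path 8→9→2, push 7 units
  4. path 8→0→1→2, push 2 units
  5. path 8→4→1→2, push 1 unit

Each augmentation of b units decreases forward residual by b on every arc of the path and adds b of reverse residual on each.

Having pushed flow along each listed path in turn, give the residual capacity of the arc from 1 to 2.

Residual capacity of (1,2): 7

after path 1 (8→0→1→7→6→3→5→9→2, push 1): res(1,2)=16
after path 2 (8→1→2, push 6): res(1,2)=10
after path 3 (8→9→2, push 7): res(1,2)=10
after path 4 (8→0→1→2, push 2): res(1,2)=8
after path 5 (8→4→1→2, push 1): res(1,2)=7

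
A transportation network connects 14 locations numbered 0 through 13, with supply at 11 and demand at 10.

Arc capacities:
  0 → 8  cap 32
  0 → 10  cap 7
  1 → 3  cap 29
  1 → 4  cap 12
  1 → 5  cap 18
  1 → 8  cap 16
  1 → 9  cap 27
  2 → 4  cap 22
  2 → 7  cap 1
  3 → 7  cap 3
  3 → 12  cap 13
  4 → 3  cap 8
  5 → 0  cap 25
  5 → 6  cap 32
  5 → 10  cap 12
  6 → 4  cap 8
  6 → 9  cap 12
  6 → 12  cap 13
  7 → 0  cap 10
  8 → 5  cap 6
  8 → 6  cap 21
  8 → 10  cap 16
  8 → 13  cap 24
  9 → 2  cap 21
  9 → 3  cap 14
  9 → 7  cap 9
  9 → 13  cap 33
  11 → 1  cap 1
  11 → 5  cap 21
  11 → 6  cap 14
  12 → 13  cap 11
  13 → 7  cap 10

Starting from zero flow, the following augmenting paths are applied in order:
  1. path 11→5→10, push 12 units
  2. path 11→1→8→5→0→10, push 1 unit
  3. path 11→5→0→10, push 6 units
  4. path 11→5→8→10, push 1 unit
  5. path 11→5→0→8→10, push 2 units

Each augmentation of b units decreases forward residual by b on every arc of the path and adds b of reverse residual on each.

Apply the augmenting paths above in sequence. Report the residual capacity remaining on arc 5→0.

Residual capacity of (5,0): 16

after path 1 (11→5→10, push 12): res(5,0)=25
after path 2 (11→1→8→5→0→10, push 1): res(5,0)=24
after path 3 (11→5→0→10, push 6): res(5,0)=18
after path 4 (11→5→8→10, push 1): res(5,0)=18
after path 5 (11→5→0→8→10, push 2): res(5,0)=16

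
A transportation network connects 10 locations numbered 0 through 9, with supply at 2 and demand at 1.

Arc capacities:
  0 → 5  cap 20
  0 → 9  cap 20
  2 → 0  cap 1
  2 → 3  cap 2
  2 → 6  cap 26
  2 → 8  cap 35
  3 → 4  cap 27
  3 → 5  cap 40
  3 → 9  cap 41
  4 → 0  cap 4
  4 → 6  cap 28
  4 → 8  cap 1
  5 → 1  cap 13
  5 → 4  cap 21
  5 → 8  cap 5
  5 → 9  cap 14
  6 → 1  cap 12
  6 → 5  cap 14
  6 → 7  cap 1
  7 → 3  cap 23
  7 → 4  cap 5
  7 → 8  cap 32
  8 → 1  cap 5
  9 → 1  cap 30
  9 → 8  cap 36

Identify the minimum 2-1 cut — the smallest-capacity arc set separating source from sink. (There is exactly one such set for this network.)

Min-cut arcs: {(2,0), (2,3), (2,6), (8,1)} (total capacity 34)

augment #1: 2→6→1 push 12
augment #2: 2→8→1 push 5
augment #3: 2→0→5→1 push 1
augment #4: 2→3→5→1 push 2
augment #5: 2→6→5→1 push 10
augment #6: 2→6→5→9→1 push 4
max flow = 34; residual-reachable set from 2 gives S-side
cut edges (S→T): {(2,0), (2,3), (2,6), (8,1)} total cap 34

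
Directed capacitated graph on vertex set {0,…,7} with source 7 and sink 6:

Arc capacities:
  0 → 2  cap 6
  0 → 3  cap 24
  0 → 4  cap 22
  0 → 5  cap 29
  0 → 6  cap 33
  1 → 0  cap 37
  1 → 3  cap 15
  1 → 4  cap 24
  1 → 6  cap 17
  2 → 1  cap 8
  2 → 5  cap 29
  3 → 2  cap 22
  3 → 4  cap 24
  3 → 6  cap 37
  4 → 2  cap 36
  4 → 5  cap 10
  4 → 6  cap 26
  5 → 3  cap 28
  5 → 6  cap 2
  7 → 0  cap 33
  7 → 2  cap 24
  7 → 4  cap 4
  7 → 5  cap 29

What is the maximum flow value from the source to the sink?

Maximum flow value: 75

augment #1: 7→0→6 bottleneck 33, total now 33
augment #2: 7→4→6 bottleneck 4, total now 37
augment #3: 7→5→6 bottleneck 2, total now 39
augment #4: 7→2→1→6 bottleneck 8, total now 47
augment #5: 7→5→3→6 bottleneck 27, total now 74
augment #6: 7→2→5→3→6 bottleneck 1, total now 75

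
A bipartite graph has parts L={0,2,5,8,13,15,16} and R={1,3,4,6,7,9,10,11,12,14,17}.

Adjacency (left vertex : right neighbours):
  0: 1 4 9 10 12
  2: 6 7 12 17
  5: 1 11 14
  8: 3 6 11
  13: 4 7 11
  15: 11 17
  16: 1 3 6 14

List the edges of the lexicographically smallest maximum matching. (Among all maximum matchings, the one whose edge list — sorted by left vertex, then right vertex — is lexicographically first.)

Lex-smallest maximum matching: {(0,1), (2,6), (5,11), (8,3), (13,4), (15,17), (16,14)}

|M| = 7 (so the lex-smallest maximum matching has 7 edges)
process left vertices in ascending order; for each, take the smallest-labelled available neighbour that still permits 7 edges overall, or leave it unmatched if none does
lex-smallest matching: {0-1, 2-6, 5-11, 8-3, 13-4, 15-17, 16-14}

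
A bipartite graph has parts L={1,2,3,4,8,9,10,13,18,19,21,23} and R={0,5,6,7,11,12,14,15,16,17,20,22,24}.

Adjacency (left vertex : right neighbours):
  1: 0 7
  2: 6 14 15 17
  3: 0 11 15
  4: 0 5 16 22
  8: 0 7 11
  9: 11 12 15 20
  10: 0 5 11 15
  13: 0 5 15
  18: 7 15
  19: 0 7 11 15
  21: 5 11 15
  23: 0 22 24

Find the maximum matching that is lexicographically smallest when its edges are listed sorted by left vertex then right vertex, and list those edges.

|M| = 9 (so the lex-smallest maximum matching has 9 edges)
process left vertices in ascending order; for each, take the smallest-labelled available neighbour that still permits 9 edges overall, or leave it unmatched if none does
lex-smallest matching: {1-0, 2-6, 3-11, 4-16, 8-7, 9-12, 10-5, 13-15, 23-22}

Lex-smallest maximum matching: {(1,0), (2,6), (3,11), (4,16), (8,7), (9,12), (10,5), (13,15), (23,22)}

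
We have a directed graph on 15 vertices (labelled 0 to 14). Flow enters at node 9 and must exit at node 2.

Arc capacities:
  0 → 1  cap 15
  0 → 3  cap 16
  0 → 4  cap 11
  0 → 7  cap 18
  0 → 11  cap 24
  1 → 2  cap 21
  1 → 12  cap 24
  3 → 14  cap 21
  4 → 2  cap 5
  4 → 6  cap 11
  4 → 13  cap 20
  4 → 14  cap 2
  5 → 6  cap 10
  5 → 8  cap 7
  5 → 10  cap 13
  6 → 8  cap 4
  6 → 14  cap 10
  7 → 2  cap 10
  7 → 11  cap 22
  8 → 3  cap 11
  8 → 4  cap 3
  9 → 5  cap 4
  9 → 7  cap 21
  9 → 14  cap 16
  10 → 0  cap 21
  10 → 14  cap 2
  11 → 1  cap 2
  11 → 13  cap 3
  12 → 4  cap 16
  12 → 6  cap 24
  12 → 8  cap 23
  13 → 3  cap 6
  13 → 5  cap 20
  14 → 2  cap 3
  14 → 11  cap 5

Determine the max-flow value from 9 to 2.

augment #1: 9→7→2 bottleneck 10, total now 10
augment #2: 9→14→2 bottleneck 3, total now 13
augment #3: 9→5→8→4→2 bottleneck 3, total now 16
augment #4: 9→7→11→1→2 bottleneck 2, total now 18
augment #5: 9→5→10→0→1→2 bottleneck 1, total now 19
augment #6: 9→7→11→13→5→10→0→1→2 bottleneck 3, total now 22

Maximum flow value: 22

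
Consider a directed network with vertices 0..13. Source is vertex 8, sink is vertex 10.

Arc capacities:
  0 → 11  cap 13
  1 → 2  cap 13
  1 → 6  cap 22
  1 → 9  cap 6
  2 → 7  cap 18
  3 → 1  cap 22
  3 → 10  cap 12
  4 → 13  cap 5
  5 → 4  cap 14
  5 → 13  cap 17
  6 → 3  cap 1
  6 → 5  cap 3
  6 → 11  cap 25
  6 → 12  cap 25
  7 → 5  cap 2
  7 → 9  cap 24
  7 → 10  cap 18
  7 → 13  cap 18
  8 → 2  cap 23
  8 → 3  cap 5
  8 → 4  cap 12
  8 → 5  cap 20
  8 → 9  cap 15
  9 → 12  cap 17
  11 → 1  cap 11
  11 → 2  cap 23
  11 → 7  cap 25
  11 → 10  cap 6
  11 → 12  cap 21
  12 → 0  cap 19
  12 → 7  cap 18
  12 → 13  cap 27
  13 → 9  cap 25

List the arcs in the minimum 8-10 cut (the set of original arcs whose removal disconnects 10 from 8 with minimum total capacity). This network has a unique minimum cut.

Min-cut arcs: {(6,3), (7,10), (8,3), (11,10)} (total capacity 30)

augment #1: 8→3→10 push 5
augment #2: 8→2→7→10 push 18
augment #3: 8→9→12→0→11→10 push 6
augment #4: 8→9→12→0→11→1→6→3→10 push 1
max flow = 30; residual-reachable set from 8 gives S-side
cut edges (S→T): {(6,3), (7,10), (8,3), (11,10)} total cap 30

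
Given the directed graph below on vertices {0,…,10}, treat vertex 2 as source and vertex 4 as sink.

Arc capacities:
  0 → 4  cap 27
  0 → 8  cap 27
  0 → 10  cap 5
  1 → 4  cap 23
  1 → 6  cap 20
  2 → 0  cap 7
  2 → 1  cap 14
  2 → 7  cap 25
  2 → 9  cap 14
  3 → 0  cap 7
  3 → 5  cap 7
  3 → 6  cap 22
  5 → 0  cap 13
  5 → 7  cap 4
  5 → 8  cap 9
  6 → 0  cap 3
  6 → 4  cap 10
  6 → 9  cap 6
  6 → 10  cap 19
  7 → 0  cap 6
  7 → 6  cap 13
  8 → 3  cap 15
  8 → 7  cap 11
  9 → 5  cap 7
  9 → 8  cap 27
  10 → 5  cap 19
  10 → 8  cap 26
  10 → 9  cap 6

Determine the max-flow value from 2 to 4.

Maximum flow value: 51

augment #1: 2→0→4 bottleneck 7, total now 7
augment #2: 2→1→4 bottleneck 14, total now 21
augment #3: 2→7→0→4 bottleneck 6, total now 27
augment #4: 2→7→6→4 bottleneck 10, total now 37
augment #5: 2→7→6→0→4 bottleneck 3, total now 40
augment #6: 2→9→5→0→4 bottleneck 7, total now 47
augment #7: 2→9→8→3→0→4 bottleneck 4, total now 51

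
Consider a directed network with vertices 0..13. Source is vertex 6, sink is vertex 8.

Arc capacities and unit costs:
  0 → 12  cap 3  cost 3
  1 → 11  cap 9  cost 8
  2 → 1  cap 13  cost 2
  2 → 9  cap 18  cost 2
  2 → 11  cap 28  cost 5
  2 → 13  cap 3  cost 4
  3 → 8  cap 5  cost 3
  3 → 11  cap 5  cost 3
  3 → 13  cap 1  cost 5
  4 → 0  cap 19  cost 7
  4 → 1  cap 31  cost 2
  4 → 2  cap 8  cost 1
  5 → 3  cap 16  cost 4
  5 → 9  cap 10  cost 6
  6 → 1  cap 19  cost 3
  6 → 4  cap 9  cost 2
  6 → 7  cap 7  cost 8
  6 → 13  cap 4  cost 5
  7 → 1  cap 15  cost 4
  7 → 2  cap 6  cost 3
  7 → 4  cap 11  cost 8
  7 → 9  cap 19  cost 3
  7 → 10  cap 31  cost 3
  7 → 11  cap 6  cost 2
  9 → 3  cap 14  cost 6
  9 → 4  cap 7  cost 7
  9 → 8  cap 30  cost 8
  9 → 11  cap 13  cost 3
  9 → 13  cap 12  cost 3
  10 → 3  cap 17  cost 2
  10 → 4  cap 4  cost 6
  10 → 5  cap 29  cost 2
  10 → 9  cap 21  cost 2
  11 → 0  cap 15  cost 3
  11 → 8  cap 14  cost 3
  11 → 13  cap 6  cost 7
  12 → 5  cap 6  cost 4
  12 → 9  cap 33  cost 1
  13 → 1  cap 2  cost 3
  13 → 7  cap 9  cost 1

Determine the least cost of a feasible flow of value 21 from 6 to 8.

shortest-cost path #1: 6→13→7→11→8 push 4 @ unit cost 11 (adds 44)
shortest-cost path #2: 6→4→2→11→8 push 8 @ unit cost 11 (adds 88)
shortest-cost path #3: 6→7→11→8 push 2 @ unit cost 13 (adds 26)
shortest-cost path #4: 6→7→10→3→8 push 5 @ unit cost 16 (adds 80)
shortest-cost path #5: 6→1→11→2→9→8 push 2 @ unit cost 16 (adds 32)
total cost = 270

Minimum cost for 21 units: 270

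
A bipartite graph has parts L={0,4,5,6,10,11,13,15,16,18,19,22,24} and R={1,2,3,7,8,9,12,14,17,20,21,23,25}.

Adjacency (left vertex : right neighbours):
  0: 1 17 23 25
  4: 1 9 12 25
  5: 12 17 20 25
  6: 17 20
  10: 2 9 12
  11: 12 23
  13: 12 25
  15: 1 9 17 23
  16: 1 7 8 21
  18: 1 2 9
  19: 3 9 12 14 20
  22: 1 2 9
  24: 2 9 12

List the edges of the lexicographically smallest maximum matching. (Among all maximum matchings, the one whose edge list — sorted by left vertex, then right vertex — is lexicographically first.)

|M| = 10 (so the lex-smallest maximum matching has 10 edges)
process left vertices in ascending order; for each, take the smallest-labelled available neighbour that still permits 10 edges overall, or leave it unmatched if none does
lex-smallest matching: {0-1, 4-9, 5-12, 6-20, 10-2, 11-23, 13-25, 15-17, 16-7, 19-3}

Lex-smallest maximum matching: {(0,1), (4,9), (5,12), (6,20), (10,2), (11,23), (13,25), (15,17), (16,7), (19,3)}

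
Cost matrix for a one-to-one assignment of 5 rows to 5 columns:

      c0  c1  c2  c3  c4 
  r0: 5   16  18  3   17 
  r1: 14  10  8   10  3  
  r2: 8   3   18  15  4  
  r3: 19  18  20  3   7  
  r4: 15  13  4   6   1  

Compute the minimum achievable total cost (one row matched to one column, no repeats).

Minimum assignment cost: 18

optimal assignment: row0→col0 (cost 5), row1→col4 (cost 3), row2→col1 (cost 3), row3→col3 (cost 3), row4→col2 (cost 4)
total = 5 + 3 + 3 + 3 + 4 = 18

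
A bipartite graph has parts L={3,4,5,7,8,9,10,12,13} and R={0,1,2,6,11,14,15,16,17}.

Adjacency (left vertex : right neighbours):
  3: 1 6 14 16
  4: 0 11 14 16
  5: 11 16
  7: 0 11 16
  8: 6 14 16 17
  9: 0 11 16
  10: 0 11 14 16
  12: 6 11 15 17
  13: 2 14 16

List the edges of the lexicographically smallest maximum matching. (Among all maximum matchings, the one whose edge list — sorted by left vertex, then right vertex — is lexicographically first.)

Lex-smallest maximum matching: {(3,1), (4,0), (5,11), (7,16), (8,6), (10,14), (12,15), (13,2)}

|M| = 8 (so the lex-smallest maximum matching has 8 edges)
process left vertices in ascending order; for each, take the smallest-labelled available neighbour that still permits 8 edges overall, or leave it unmatched if none does
lex-smallest matching: {3-1, 4-0, 5-11, 7-16, 8-6, 10-14, 12-15, 13-2}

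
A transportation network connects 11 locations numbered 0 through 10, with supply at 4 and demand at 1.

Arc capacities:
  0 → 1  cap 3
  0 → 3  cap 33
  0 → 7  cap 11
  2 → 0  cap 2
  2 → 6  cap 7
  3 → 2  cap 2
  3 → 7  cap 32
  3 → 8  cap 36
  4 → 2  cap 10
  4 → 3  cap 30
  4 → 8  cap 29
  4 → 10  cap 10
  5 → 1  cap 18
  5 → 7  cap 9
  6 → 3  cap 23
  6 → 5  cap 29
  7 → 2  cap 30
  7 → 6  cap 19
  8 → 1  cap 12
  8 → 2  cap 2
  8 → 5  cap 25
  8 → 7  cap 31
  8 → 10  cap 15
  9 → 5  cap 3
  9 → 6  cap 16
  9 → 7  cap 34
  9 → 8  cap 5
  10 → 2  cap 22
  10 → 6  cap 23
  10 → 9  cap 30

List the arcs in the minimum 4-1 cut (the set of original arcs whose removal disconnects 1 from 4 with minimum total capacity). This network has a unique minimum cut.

Min-cut arcs: {(2,0), (5,1), (8,1)} (total capacity 32)

augment #1: 4→8→1 push 12
augment #2: 4→2→0→1 push 2
augment #3: 4→8→5→1 push 17
augment #4: 4→2→6→5→1 push 1
max flow = 32; residual-reachable set from 4 gives S-side
cut edges (S→T): {(2,0), (5,1), (8,1)} total cap 32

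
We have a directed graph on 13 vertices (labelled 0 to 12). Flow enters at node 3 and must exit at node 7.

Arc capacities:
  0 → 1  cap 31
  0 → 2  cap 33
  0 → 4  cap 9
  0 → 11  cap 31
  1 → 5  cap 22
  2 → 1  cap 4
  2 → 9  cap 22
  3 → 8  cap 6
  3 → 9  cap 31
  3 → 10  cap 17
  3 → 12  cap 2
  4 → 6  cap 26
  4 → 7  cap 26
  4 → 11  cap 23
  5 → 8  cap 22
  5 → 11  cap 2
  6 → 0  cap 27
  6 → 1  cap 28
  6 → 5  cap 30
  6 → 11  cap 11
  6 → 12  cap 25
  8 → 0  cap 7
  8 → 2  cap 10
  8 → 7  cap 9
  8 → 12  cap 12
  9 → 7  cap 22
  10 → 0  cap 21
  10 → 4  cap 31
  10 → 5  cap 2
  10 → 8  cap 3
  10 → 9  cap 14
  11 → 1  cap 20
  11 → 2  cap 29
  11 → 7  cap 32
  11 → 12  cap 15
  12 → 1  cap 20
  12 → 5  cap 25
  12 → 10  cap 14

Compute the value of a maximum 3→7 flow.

augment #1: 3→8→7 bottleneck 6, total now 6
augment #2: 3→9→7 bottleneck 22, total now 28
augment #3: 3→10→4→7 bottleneck 17, total now 45
augment #4: 3→12→5→8→7 bottleneck 2, total now 47

Maximum flow value: 47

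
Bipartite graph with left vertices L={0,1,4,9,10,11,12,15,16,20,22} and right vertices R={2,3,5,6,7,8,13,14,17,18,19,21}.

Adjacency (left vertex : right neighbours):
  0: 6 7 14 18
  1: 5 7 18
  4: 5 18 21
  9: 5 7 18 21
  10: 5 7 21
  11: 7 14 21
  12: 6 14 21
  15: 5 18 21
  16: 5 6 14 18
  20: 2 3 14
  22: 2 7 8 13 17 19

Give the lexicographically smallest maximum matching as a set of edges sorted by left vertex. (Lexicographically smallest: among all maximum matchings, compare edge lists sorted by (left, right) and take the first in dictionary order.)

|M| = 8 (so the lex-smallest maximum matching has 8 edges)
process left vertices in ascending order; for each, take the smallest-labelled available neighbour that still permits 8 edges overall, or leave it unmatched if none does
lex-smallest matching: {0-6, 1-5, 4-18, 9-7, 10-21, 11-14, 20-2, 22-8}

Lex-smallest maximum matching: {(0,6), (1,5), (4,18), (9,7), (10,21), (11,14), (20,2), (22,8)}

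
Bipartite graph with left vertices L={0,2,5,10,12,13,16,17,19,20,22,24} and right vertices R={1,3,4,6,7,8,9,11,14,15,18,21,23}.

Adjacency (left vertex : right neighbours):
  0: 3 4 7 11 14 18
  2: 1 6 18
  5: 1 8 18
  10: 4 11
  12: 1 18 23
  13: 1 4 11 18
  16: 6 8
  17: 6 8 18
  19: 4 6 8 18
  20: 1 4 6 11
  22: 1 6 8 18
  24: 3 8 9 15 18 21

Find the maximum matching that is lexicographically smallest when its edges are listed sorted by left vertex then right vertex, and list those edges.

|M| = 9 (so the lex-smallest maximum matching has 9 edges)
process left vertices in ascending order; for each, take the smallest-labelled available neighbour that still permits 9 edges overall, or leave it unmatched if none does
lex-smallest matching: {0-3, 2-1, 5-8, 10-4, 12-23, 13-11, 16-6, 17-18, 24-9}

Lex-smallest maximum matching: {(0,3), (2,1), (5,8), (10,4), (12,23), (13,11), (16,6), (17,18), (24,9)}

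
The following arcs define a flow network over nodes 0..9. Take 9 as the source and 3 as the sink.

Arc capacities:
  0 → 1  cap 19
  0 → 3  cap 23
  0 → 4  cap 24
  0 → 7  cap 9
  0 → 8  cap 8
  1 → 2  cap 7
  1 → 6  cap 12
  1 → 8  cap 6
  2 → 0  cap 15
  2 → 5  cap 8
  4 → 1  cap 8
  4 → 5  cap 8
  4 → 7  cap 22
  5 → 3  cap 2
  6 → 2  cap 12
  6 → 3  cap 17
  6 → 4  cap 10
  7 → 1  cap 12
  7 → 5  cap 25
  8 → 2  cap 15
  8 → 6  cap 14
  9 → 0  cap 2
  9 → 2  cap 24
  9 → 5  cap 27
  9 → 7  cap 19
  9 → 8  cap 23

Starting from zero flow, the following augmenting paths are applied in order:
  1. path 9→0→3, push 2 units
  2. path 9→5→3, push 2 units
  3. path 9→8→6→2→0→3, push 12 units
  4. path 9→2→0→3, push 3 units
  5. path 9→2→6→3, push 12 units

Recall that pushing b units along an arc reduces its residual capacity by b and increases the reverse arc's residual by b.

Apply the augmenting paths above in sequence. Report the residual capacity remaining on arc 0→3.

Residual capacity of (0,3): 6

after path 1 (9→0→3, push 2): res(0,3)=21
after path 2 (9→5→3, push 2): res(0,3)=21
after path 3 (9→8→6→2→0→3, push 12): res(0,3)=9
after path 4 (9→2→0→3, push 3): res(0,3)=6
after path 5 (9→2→6→3, push 12): res(0,3)=6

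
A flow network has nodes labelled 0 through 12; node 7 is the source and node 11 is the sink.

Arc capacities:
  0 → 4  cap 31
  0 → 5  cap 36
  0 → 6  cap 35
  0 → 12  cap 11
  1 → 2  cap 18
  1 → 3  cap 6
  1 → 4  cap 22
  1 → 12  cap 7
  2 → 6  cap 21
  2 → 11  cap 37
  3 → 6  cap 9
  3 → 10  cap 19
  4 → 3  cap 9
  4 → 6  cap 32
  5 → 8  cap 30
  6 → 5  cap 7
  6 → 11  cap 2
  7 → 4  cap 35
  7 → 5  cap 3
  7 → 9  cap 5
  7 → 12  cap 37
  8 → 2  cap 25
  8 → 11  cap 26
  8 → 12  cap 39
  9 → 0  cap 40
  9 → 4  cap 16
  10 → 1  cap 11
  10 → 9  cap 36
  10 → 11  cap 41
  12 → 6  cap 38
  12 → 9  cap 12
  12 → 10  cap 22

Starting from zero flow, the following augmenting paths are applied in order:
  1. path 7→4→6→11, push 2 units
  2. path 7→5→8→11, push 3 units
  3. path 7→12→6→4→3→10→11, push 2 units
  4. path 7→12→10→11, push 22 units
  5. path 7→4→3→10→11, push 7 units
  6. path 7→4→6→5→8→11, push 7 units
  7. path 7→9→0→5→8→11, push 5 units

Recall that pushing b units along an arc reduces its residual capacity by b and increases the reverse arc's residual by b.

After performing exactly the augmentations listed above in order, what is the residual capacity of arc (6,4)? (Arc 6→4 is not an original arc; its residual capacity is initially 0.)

after path 1 (7→4→6→11, push 2): res(6,4)=2
after path 2 (7→5→8→11, push 3): res(6,4)=2
after path 3 (7→12→6→4→3→10→11, push 2): res(6,4)=0
after path 4 (7→12→10→11, push 22): res(6,4)=0
after path 5 (7→4→3→10→11, push 7): res(6,4)=0
after path 6 (7→4→6→5→8→11, push 7): res(6,4)=7
after path 7 (7→9→0→5→8→11, push 5): res(6,4)=7

Residual capacity of (6,4): 7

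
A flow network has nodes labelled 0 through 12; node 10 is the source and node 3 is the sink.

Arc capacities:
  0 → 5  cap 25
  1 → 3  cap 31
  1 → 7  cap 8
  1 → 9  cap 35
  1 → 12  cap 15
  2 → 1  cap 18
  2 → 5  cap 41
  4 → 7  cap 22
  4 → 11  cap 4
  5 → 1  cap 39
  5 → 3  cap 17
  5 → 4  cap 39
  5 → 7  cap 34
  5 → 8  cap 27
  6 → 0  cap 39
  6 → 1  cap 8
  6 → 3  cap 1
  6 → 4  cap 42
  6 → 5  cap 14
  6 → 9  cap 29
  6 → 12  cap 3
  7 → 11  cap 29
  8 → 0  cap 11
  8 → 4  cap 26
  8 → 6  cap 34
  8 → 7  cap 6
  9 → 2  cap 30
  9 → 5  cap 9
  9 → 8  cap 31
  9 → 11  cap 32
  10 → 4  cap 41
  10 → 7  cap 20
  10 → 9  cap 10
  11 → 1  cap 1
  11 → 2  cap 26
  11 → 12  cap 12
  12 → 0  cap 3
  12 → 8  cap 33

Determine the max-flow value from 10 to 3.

Maximum flow value: 43

augment #1: 10→9→5→3 bottleneck 9, total now 9
augment #2: 10→4→11→1→3 bottleneck 1, total now 10
augment #3: 10→9→2→1→3 bottleneck 1, total now 11
augment #4: 10→4→11→2→1→3 bottleneck 3, total now 14
augment #5: 10→7→11→2→1→3 bottleneck 14, total now 28
augment #6: 10→7→11→2→5→3 bottleneck 6, total now 34
augment #7: 10→4→7→11→2→5→3 bottleneck 2, total now 36
augment #8: 10→4→7→11→2→5→1→3 bottleneck 1, total now 37
augment #9: 10→4→7→11→12→8→6→3 bottleneck 1, total now 38
augment #10: 10→4→7→11→12→0→5→1→3 bottleneck 3, total now 41
augment #11: 10→4→7→11→12→8→6→1→3 bottleneck 2, total now 43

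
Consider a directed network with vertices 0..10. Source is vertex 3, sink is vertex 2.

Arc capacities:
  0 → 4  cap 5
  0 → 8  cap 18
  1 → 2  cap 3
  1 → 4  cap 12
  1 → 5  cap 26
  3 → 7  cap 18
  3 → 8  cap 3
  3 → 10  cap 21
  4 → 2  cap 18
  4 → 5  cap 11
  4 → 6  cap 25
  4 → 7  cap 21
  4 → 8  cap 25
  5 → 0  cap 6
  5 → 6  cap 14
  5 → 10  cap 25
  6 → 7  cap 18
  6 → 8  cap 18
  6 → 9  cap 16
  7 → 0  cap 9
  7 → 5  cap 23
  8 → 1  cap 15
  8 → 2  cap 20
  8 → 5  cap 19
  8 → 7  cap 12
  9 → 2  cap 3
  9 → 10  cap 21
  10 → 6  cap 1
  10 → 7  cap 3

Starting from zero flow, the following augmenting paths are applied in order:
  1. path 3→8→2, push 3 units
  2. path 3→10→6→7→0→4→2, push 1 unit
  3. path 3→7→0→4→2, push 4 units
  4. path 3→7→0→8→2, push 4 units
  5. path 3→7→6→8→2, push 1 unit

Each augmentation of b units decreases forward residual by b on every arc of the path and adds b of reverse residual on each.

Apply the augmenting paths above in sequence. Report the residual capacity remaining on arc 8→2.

Residual capacity of (8,2): 12

after path 1 (3→8→2, push 3): res(8,2)=17
after path 2 (3→10→6→7→0→4→2, push 1): res(8,2)=17
after path 3 (3→7→0→4→2, push 4): res(8,2)=17
after path 4 (3→7→0→8→2, push 4): res(8,2)=13
after path 5 (3→7→6→8→2, push 1): res(8,2)=12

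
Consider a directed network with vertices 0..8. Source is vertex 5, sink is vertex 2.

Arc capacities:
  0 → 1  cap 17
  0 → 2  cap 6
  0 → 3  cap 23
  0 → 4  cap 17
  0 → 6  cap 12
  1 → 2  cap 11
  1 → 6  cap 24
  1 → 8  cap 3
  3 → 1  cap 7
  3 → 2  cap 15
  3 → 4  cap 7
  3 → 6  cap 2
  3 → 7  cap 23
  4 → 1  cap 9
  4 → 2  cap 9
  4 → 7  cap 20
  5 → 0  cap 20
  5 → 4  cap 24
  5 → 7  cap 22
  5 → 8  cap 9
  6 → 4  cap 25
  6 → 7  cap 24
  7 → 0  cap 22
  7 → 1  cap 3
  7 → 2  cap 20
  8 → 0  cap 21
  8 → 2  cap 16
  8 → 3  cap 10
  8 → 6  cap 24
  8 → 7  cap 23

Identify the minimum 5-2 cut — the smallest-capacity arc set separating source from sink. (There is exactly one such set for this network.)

augment #1: 5→0→2 push 6
augment #2: 5→4→2 push 9
augment #3: 5→7→2 push 20
augment #4: 5→8→2 push 9
augment #5: 5→0→1→2 push 11
augment #6: 5→0→3→2 push 3
augment #7: 5→4→1→8→2 push 3
augment #8: 5→7→0→3→2 push 2
augment #9: 5→4→1→0→3→2 push 6
augment #10: 5→4→7→0→3→2 push 4
max flow = 73; residual-reachable set from 5 gives S-side
cut edges (S→T): {(0,2), (1,2), (1,8), (3,2), (4,2), (5,8), (7,2)} total cap 73

Min-cut arcs: {(0,2), (1,2), (1,8), (3,2), (4,2), (5,8), (7,2)} (total capacity 73)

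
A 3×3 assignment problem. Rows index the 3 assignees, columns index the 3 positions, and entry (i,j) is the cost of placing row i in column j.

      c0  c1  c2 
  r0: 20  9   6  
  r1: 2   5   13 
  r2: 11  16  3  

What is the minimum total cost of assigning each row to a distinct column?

optimal assignment: row0→col1 (cost 9), row1→col0 (cost 2), row2→col2 (cost 3)
total = 9 + 2 + 3 = 14

Minimum assignment cost: 14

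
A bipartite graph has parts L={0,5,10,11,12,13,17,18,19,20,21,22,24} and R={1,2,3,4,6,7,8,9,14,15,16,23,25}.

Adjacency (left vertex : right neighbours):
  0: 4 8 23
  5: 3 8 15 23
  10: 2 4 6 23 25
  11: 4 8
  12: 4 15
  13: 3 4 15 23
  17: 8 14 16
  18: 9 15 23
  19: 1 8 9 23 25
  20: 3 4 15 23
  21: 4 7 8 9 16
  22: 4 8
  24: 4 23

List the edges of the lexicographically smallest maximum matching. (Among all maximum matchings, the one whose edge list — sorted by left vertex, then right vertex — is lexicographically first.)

|M| = 10 (so the lex-smallest maximum matching has 10 edges)
process left vertices in ascending order; for each, take the smallest-labelled available neighbour that still permits 10 edges overall, or leave it unmatched if none does
lex-smallest matching: {0-4, 5-3, 10-2, 11-8, 12-15, 13-23, 17-14, 18-9, 19-1, 21-7}

Lex-smallest maximum matching: {(0,4), (5,3), (10,2), (11,8), (12,15), (13,23), (17,14), (18,9), (19,1), (21,7)}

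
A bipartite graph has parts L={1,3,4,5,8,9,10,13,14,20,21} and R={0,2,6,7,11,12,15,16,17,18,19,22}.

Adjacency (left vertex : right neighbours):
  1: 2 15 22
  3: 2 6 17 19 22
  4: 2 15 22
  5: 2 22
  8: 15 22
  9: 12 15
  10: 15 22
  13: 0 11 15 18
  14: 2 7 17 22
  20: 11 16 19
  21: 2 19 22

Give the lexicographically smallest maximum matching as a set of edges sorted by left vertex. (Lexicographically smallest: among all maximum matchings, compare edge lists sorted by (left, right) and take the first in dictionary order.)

Lex-smallest maximum matching: {(1,2), (3,6), (4,15), (5,22), (9,12), (13,0), (14,7), (20,11), (21,19)}

|M| = 9 (so the lex-smallest maximum matching has 9 edges)
process left vertices in ascending order; for each, take the smallest-labelled available neighbour that still permits 9 edges overall, or leave it unmatched if none does
lex-smallest matching: {1-2, 3-6, 4-15, 5-22, 9-12, 13-0, 14-7, 20-11, 21-19}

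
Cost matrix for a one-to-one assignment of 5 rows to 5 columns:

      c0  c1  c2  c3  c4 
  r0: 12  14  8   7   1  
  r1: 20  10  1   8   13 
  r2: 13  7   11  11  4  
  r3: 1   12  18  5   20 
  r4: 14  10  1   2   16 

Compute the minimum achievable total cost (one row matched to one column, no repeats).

Minimum assignment cost: 12

optimal assignment: row0→col4 (cost 1), row1→col2 (cost 1), row2→col1 (cost 7), row3→col0 (cost 1), row4→col3 (cost 2)
total = 1 + 1 + 7 + 1 + 2 = 12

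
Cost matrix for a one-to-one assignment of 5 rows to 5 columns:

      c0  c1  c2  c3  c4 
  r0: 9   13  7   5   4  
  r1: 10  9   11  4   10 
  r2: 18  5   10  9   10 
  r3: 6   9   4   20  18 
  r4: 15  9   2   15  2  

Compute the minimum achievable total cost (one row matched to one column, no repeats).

Minimum assignment cost: 21

optimal assignment: row0→col4 (cost 4), row1→col3 (cost 4), row2→col1 (cost 5), row3→col0 (cost 6), row4→col2 (cost 2)
total = 4 + 4 + 5 + 6 + 2 = 21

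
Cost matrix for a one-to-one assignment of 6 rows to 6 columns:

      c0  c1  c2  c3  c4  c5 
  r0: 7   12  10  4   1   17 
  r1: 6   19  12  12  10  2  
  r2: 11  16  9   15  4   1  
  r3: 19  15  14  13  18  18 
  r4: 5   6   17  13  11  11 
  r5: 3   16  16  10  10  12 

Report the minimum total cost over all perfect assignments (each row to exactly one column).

optimal assignment: row0→col3 (cost 4), row1→col5 (cost 2), row2→col4 (cost 4), row3→col2 (cost 14), row4→col1 (cost 6), row5→col0 (cost 3)
total = 4 + 2 + 4 + 14 + 6 + 3 = 33

Minimum assignment cost: 33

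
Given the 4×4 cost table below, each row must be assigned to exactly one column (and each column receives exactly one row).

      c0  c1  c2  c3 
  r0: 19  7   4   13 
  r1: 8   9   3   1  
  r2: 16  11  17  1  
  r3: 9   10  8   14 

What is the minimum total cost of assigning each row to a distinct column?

optimal assignment: row0→col1 (cost 7), row1→col2 (cost 3), row2→col3 (cost 1), row3→col0 (cost 9)
total = 7 + 3 + 1 + 9 = 20

Minimum assignment cost: 20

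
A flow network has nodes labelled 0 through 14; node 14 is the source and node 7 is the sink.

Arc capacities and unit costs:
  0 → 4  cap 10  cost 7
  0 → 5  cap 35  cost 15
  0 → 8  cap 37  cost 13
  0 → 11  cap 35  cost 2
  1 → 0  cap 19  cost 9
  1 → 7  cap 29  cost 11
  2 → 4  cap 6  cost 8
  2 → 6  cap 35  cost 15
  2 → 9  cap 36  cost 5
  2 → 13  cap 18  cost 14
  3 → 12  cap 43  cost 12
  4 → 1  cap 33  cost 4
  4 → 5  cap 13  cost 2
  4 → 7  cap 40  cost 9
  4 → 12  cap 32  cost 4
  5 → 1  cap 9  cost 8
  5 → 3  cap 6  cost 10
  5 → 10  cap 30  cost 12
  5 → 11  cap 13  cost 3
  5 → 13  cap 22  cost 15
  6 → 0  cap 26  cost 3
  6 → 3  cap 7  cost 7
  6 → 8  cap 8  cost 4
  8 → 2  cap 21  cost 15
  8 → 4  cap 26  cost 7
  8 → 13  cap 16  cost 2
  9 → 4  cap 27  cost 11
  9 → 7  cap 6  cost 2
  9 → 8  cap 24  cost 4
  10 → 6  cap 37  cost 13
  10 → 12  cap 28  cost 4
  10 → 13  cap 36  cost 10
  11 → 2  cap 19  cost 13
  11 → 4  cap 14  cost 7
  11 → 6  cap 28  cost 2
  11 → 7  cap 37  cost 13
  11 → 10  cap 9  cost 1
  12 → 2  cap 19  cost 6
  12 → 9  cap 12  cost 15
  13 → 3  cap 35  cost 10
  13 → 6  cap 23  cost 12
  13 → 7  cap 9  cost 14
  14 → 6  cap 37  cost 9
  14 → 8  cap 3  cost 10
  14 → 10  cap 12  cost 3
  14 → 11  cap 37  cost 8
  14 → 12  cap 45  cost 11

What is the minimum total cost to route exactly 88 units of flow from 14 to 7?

Minimum cost for 88 units: 2196

shortest-cost path #1: 14→10→12→2→9→7 push 6 @ unit cost 20 (adds 120)
shortest-cost path #2: 14→11→7 push 37 @ unit cost 21 (adds 777)
shortest-cost path #3: 14→8→13→7 push 3 @ unit cost 26 (adds 78)
shortest-cost path #4: 14→10→13→7 push 6 @ unit cost 27 (adds 162)
shortest-cost path #5: 14→6→0→4→7 push 10 @ unit cost 28 (adds 280)
shortest-cost path #6: 14→6→8→4→7 push 8 @ unit cost 29 (adds 232)
shortest-cost path #7: 14→6→0→11→4→7 push 14 @ unit cost 30 (adds 420)
shortest-cost path #8: 14→12→10→13→8→4→7 push 3 @ unit cost 31 (adds 93)
shortest-cost path #9: 14→12→2→4→7 push 1 @ unit cost 34 (adds 34)
total cost = 2196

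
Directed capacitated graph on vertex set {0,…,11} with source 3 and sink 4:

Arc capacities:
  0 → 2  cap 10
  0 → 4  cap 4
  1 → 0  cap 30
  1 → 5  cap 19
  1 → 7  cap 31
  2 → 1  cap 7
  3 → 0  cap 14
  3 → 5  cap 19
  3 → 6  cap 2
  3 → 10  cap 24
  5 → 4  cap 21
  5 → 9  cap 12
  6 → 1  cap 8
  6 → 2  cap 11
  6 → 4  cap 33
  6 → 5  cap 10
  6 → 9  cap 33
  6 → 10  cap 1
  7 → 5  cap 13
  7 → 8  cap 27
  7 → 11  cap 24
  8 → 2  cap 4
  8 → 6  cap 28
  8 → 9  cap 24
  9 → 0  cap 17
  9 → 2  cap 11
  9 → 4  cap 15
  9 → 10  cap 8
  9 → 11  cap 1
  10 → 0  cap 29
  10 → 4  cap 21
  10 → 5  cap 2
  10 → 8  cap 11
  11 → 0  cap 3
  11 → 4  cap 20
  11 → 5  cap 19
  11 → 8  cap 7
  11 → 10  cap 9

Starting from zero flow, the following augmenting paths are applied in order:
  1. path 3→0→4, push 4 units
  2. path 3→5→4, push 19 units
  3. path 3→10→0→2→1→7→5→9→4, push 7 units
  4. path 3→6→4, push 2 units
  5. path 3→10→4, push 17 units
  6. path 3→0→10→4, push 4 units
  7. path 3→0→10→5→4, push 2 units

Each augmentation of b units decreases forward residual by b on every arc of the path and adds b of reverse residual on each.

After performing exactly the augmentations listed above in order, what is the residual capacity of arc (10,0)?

Residual capacity of (10,0): 28

after path 1 (3→0→4, push 4): res(10,0)=29
after path 2 (3→5→4, push 19): res(10,0)=29
after path 3 (3→10→0→2→1→7→5→9→4, push 7): res(10,0)=22
after path 4 (3→6→4, push 2): res(10,0)=22
after path 5 (3→10→4, push 17): res(10,0)=22
after path 6 (3→0→10→4, push 4): res(10,0)=26
after path 7 (3→0→10→5→4, push 2): res(10,0)=28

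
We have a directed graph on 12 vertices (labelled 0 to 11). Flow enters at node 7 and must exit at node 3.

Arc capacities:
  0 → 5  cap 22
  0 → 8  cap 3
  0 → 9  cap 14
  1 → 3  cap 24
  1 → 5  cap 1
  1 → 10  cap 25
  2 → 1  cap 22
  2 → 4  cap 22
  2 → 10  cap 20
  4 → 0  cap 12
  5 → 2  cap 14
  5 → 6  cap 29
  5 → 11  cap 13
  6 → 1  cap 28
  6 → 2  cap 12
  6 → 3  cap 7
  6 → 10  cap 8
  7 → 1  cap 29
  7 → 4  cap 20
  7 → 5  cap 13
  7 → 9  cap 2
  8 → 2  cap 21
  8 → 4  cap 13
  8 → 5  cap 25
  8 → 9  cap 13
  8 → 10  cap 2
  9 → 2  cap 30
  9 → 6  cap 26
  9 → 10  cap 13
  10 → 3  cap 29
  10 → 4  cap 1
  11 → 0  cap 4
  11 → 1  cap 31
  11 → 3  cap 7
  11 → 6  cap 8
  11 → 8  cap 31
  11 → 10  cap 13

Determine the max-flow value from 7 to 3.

Maximum flow value: 56

augment #1: 7→1→3 bottleneck 24, total now 24
augment #2: 7→1→10→3 bottleneck 5, total now 29
augment #3: 7→5→6→3 bottleneck 7, total now 36
augment #4: 7→5→11→3 bottleneck 6, total now 42
augment #5: 7→9→10→3 bottleneck 2, total now 44
augment #6: 7→4→0→5→11→3 bottleneck 1, total now 45
augment #7: 7→4→0→8→10→3 bottleneck 2, total now 47
augment #8: 7→4→0→9→10→3 bottleneck 9, total now 56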